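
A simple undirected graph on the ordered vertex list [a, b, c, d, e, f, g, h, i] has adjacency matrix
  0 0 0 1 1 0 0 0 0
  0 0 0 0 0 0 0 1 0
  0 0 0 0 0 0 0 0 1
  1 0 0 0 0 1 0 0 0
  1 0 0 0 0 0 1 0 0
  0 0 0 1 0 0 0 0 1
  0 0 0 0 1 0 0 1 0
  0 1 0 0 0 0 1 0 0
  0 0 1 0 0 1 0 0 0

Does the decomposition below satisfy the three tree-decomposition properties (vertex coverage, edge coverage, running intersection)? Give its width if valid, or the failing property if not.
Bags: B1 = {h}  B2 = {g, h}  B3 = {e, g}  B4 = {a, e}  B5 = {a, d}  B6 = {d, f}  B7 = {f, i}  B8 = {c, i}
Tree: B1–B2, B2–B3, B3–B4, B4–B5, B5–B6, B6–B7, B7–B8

A tree decomposition must satisfy three properties: every vertex lies in some bag; for every edge, both endpoints lie together in some bag; and for every vertex, the bags containing it form a connected subtree. Here vertex b appears in no bag, so the decomposition is invalid.

No — vertex b appears in no bag.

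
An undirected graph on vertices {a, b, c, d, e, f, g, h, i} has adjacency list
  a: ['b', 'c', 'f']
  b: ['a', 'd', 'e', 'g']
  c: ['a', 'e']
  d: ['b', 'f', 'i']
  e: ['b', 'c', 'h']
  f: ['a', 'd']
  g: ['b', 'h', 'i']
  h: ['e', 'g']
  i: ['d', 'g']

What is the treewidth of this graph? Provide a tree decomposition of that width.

Treewidth 3.
One such decomposition:
Bags: B1 = {a, c, e, h}  B2 = {a, b, e, h}  B3 = {a, b, g, h}  B4 = {a, b, f, g}  B5 = {b, d, f, g}  B6 = {d, f, g, i}
Tree: B1–B2, B2–B3, B3–B4, B4–B5, B5–B6

The largest bag has 4 vertices, giving width 3; this decomposition certifies tw(G) ≤ 3. For the lower bound: the 4 vertex sets {c,e,h}, {a}, {b}, {d,f,g,i} are disjoint, each induces a connected subgraph, and every pair is joined by at least one edge of G. Contracting each set to a single vertex therefore yields K_{4} as a minor, and since treewidth is minor-monotone, tw(G) ≥ tw(K_{4}) = 3. Therefore the treewidth is 3.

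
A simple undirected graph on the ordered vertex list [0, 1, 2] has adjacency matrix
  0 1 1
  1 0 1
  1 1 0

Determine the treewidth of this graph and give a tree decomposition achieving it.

Treewidth 2.
One optimal decomposition is:
Bags: B1 = {0, 1, 2}
Tree: (single bag)

With just one bag of size 3, the width is 3 − 1 = 2, so tw(G) ≤ 2. Conversely, {0, 1, 2} is a clique of size 3, and the vertices of any clique must share a bag in every tree decomposition; so some bag has ≥ 3 vertices and tw(G) ≥ 2. Combining the bounds, tw(G) = 2.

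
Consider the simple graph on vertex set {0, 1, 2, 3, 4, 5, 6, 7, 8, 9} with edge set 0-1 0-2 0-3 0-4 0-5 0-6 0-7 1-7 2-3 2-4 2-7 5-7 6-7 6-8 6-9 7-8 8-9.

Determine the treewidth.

2

A width-2 tree decomposition is:
Bags: B1 = {0, 2, 7}  B2 = {0, 2, 4}  B3 = {0, 1, 7}  B4 = {0, 5, 7}  B5 = {0, 2, 3}  B6 = {0, 6, 7}  B7 = {6, 7, 8}  B8 = {6, 8, 9}
Tree: B1–B2, B1–B3, B3–B4, B1–B5, B1–B6, B6–B7, B7–B8
Each bag holds 3 vertices, so the decomposition has width 2, which upper-bounds the treewidth. On the other hand G contains the 3-clique {0, 2, 3}. A clique must lie in a single bag of any decomposition, so no decomposition can have width below 2. The upper and lower bounds meet at 2, so that is the treewidth.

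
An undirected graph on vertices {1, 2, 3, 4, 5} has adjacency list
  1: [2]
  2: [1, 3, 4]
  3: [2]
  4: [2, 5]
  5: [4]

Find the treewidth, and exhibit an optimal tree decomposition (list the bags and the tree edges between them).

Every bag has size at most 2, so the width is 2 − 1 = 1 and tw(G) ≤ 1. Any graph with an edge has treewidth ≥ 1, and G has the edge 2–1. Hence tw(G) = 1 exactly.

Treewidth 1.
Bags: B1 = {1, 2}  B2 = {2, 3}  B3 = {2, 4}  B4 = {4, 5}
Tree: B1–B2, B2–B3, B3–B4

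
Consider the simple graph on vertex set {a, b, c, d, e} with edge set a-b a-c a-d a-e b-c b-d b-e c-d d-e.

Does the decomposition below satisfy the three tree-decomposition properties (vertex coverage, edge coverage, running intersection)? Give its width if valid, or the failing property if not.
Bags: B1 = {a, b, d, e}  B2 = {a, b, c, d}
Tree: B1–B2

Yes; width 3.

Checking the three conditions: (i) the bags cover all of {a, b, c, d, e}; (ii) for each edge, some bag contains both endpoints; (iii) the bags containing any fixed vertex form a subtree. All hold, so the decomposition is valid with width 4 − 1 = 3.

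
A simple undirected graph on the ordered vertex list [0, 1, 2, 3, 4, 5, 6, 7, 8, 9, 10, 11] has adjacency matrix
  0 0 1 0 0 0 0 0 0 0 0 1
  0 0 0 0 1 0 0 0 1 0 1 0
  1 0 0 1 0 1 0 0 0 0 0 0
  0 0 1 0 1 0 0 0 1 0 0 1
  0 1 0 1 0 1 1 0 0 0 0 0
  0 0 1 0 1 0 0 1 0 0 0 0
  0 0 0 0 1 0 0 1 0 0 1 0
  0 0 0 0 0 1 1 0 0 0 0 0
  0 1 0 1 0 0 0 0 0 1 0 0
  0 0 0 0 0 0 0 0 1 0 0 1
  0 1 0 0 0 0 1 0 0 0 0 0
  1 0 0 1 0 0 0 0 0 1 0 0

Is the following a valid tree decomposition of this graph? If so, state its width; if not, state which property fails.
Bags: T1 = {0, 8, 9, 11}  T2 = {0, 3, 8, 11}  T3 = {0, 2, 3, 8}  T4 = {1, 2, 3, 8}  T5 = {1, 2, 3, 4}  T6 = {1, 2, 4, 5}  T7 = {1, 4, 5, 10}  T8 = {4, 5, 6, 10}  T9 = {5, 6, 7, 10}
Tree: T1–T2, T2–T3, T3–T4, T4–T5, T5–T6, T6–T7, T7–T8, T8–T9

Yes; width 3.

Checking the three conditions: (i) the bags cover all of {0, 1, 2, 3, 4, 5, 6, 7, 8, 9, 10, 11}; (ii) for each edge, some bag contains both endpoints; (iii) the bags containing any fixed vertex form a subtree. All hold, so the decomposition is valid with width 4 − 1 = 3.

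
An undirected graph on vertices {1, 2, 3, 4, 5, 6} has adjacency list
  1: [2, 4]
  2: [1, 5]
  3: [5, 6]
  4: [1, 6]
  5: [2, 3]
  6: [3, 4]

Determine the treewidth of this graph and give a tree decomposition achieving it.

Treewidth 2.
One optimal decomposition is:
Bags: B1 = {3, 5, 6}  B2 = {2, 5, 6}  B3 = {1, 2, 6}  B4 = {1, 4, 6}
Tree: B1–B2, B2–B3, B3–B4

Every bag has size at most 3, so the width is 3 − 1 = 2 and tw(G) ≤ 2. Since 6–3–5–2–1–4–6 is a cycle in G, G is not acyclic. Forests are exactly the graphs of treewidth ≤ 1, so tw(G) ≥ 2. The upper and lower bounds meet at 2, so that is the treewidth.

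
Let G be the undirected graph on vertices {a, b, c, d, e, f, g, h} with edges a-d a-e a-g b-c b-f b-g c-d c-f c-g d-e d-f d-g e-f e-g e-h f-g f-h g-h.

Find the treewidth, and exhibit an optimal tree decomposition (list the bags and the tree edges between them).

Each bag holds 4 vertices, so the decomposition has width 3, which upper-bounds the treewidth. For the lower bound, the 4 vertices {a, d, e, g} are pairwise adjacent, and any tree decomposition puts a clique entirely inside one bag — forcing width ≥ 3. Hence tw(G) = 3 exactly.

Treewidth 3.
One optimal decomposition is:
Bags: B1 = {e, f, g, h}  B2 = {d, e, f, g}  B3 = {c, d, f, g}  B4 = {a, d, e, g}  B5 = {b, c, f, g}
Tree: B1–B2, B2–B3, B2–B4, B3–B5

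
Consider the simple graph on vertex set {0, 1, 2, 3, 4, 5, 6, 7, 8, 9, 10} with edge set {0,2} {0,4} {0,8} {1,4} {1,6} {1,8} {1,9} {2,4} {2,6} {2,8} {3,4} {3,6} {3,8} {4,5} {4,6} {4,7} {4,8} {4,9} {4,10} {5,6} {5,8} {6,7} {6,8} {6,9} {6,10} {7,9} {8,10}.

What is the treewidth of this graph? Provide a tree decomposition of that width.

The largest bag has 4 vertices, giving width 3; this decomposition certifies tw(G) ≤ 3. On the other hand G contains the 4-clique {0, 2, 4, 8}. A clique must lie in a single bag of any decomposition, so no decomposition can have width below 3. Hence tw(G) = 3 exactly.

Treewidth 3.
One such decomposition:
Bags: B1 = {1, 4, 6, 9}  B2 = {1, 4, 6, 8}  B3 = {3, 4, 6, 8}  B4 = {4, 6, 8, 10}  B5 = {4, 5, 6, 8}  B6 = {2, 4, 6, 8}  B7 = {0, 2, 4, 8}  B8 = {4, 6, 7, 9}
Tree: B1–B2, B2–B3, B3–B4, B4–B5, B4–B6, B6–B7, B1–B8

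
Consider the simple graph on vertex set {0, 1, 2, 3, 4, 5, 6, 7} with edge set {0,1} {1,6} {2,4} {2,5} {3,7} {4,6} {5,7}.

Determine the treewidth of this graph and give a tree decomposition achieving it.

The largest bag has 2 vertices, giving width 1; this decomposition certifies tw(G) ≤ 1. Any graph with an edge has treewidth ≥ 1, and G has the edge 3–7. The upper and lower bounds meet at 1, so that is the treewidth.

Treewidth 1.
One optimal decomposition is:
Bags: B1 = {3, 7}  B2 = {5, 7}  B3 = {2, 5}  B4 = {2, 4}  B5 = {4, 6}  B6 = {1, 6}  B7 = {0, 1}
Tree: B1–B2, B2–B3, B3–B4, B4–B5, B5–B6, B6–B7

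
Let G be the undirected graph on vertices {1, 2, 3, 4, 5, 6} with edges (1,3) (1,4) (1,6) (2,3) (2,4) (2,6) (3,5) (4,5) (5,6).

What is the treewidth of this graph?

3

A width-3 tree decomposition is:
Bags: B1 = {1, 2, 4, 5}  B2 = {1, 2, 5, 6}  B3 = {1, 2, 3, 5}
Tree: B1–B2, B2–B3
The largest bag has 4 vertices, giving width 3; this decomposition certifies tw(G) ≤ 3. For the lower bound: the 4 vertex sets {4,5}, {1,6}, {2}, {3} are disjoint, each induces a connected subgraph, and every pair is joined by at least one edge of G. Contracting each set to a single vertex therefore yields K_{4} as a minor, and since treewidth is minor-monotone, tw(G) ≥ tw(K_{4}) = 3. Hence tw(G) = 3 exactly.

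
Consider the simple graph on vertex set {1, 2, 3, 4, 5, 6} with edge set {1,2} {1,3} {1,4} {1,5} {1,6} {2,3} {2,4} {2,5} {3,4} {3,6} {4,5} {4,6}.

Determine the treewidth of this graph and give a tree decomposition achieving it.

Treewidth 3.
Bags: B1 = {1, 3, 4, 6}  B2 = {1, 2, 3, 4}  B3 = {1, 2, 4, 5}
Tree: B1–B2, B2–B3

The largest bag has 4 vertices, giving width 3; this decomposition certifies tw(G) ≤ 3. Conversely, {1, 2, 3, 4} is a clique of size 4, and the vertices of any clique must share a bag in every tree decomposition; so some bag has ≥ 4 vertices and tw(G) ≥ 3. Hence tw(G) = 3 exactly.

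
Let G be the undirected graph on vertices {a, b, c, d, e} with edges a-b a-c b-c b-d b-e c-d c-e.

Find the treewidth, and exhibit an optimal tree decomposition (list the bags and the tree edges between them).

Treewidth 2.
Bags: B1 = {b, c, e}  B2 = {b, c, d}  B3 = {a, b, c}
Tree: B1–B2, B1–B3

Every bag has size at most 3, so the width is 3 − 1 = 2 and tw(G) ≤ 2. On the other hand G contains the 3-clique {b, c, d}. A clique must lie in a single bag of any decomposition, so no decomposition can have width below 2. Hence tw(G) = 2 exactly.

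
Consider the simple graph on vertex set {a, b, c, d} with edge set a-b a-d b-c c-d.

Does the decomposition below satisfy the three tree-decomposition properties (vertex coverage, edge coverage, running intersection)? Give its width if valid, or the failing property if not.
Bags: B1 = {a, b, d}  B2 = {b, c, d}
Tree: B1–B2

Yes; width 2.

Every vertex of G appears in some bag (union = {a, b, c, d}); every edge is covered by a bag; and for each vertex v the set of bags containing v is connected in the bag tree. The decomposition is therefore valid. The largest bag has 3 vertices, so the width is 2.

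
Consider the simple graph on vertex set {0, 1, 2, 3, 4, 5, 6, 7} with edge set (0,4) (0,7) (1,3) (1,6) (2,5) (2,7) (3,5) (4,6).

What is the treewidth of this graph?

A width-2 tree decomposition is:
Bags: B1 = {0, 4, 7}  B2 = {2, 4, 7}  B3 = {2, 4, 5}  B4 = {3, 4, 5}  B5 = {1, 3, 4}  B6 = {1, 4, 6}
Tree: B1–B2, B2–B3, B3–B4, B4–B5, B5–B6
Every bag has size at most 3, so the width is 3 − 1 = 2 and tw(G) ≤ 2. The edges 4–0–7–2–5–3–1–6–4 form a cycle, so G is not a tree and its treewidth is at least 2. Hence tw(G) = 2 exactly.

2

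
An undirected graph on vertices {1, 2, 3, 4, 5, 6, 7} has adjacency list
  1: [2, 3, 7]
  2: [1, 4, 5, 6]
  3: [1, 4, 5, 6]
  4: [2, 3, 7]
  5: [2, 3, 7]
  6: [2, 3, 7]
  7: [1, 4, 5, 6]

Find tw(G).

A width-3 tree decomposition is:
Bags: B1 = {1, 2, 3, 7}  B2 = {2, 3, 4, 7}  B3 = {2, 3, 5, 7}  B4 = {2, 3, 6, 7}
Tree: B1–B2, B2–B3, B3–B4
Each bag holds 4 vertices, so the decomposition has width 3, which upper-bounds the treewidth. For the lower bound: the 4 vertex sets {1,7}, {3,4}, {2}, {5} are disjoint, each induces a connected subgraph, and every pair is joined by at least one edge of G. Contracting each set to a single vertex therefore yields K_{4} as a minor, and since treewidth is minor-monotone, tw(G) ≥ tw(K_{4}) = 3. The upper and lower bounds meet at 3, so that is the treewidth.

3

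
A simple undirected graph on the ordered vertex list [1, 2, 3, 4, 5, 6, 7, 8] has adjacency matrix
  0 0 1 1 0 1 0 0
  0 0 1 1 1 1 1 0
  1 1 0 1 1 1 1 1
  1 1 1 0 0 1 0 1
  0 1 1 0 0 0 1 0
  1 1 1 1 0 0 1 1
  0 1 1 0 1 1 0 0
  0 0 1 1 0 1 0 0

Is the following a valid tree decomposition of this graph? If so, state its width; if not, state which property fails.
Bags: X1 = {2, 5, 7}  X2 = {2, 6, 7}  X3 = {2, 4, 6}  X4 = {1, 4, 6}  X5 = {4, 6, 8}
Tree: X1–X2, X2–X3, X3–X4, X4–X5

A tree decomposition must satisfy three properties: every vertex lies in some bag; for every edge, both endpoints lie together in some bag; and for every vertex, the bags containing it form a connected subtree. Here vertex 3 appears in no bag, so the decomposition is invalid.

No — vertex 3 appears in no bag.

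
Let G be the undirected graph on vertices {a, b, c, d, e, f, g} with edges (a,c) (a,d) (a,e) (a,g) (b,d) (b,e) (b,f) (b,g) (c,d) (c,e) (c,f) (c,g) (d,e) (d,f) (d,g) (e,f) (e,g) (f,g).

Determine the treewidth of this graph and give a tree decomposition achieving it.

The largest bag has 5 vertices, giving width 4; this decomposition certifies tw(G) ≤ 4. For the lower bound, the 5 vertices {a, c, d, e, g} are pairwise adjacent, and any tree decomposition puts a clique entirely inside one bag — forcing width ≥ 4. Therefore the treewidth is 4.

Treewidth 4.
One optimal decomposition is:
Bags: B1 = {b, d, e, f, g}  B2 = {c, d, e, f, g}  B3 = {a, c, d, e, g}
Tree: B1–B2, B2–B3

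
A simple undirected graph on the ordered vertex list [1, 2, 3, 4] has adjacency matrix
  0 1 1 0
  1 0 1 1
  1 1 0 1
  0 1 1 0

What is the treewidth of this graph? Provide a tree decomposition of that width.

Treewidth 2.
One optimal decomposition is:
Bags: B1 = {1, 2, 3}  B2 = {2, 3, 4}
Tree: B1–B2

Every bag has size at most 3, so the width is 3 − 1 = 2 and tw(G) ≤ 2. For the lower bound, the 3 vertices {1, 2, 3} are pairwise adjacent, and any tree decomposition puts a clique entirely inside one bag — forcing width ≥ 2. Combining the bounds, tw(G) = 2.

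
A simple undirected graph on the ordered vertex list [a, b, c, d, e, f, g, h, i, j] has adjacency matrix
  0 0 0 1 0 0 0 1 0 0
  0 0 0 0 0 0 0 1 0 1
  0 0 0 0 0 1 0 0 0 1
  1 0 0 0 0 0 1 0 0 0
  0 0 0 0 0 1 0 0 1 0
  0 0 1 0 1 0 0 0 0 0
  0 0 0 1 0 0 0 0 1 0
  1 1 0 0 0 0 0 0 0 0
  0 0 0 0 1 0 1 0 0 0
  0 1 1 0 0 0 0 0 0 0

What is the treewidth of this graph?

2

A width-2 tree decomposition is:
Bags: B1 = {e, g, i}  B2 = {d, e, g}  B3 = {a, d, e}  B4 = {a, e, h}  B5 = {b, e, h}  B6 = {b, e, j}  B7 = {c, e, j}  B8 = {c, e, f}
Tree: B1–B2, B2–B3, B3–B4, B4–B5, B5–B6, B6–B7, B7–B8
Each bag holds 3 vertices, so the decomposition has width 2, which upper-bounds the treewidth. For the lower bound, G contains the cycle e–i–g–d–a–h–b–j–c–f–e, so G is not a forest; only forests have treewidth ≤ 1, hence tw(G) ≥ 2. Hence tw(G) = 2 exactly.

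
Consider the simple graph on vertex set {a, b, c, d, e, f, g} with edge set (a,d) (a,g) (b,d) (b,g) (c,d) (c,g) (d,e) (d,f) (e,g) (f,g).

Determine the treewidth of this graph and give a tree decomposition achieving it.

Each bag holds 3 vertices, so the decomposition has width 2, which upper-bounds the treewidth. For the lower bound, G contains the cycle d–f–g–a–d, so G is not a forest; only forests have treewidth ≤ 1, hence tw(G) ≥ 2. The upper and lower bounds meet at 2, so that is the treewidth.

Treewidth 2.
One such decomposition:
Bags: B1 = {d, f, g}  B2 = {a, d, g}  B3 = {d, e, g}  B4 = {c, d, g}  B5 = {b, d, g}
Tree: B1–B2, B2–B3, B3–B4, B4–B5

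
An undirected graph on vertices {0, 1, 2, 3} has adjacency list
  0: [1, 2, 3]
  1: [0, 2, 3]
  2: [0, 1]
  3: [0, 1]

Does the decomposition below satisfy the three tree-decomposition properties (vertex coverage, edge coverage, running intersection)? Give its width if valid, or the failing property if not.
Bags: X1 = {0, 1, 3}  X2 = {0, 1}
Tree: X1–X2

No — vertex 2 appears in no bag.

A tree decomposition must satisfy three properties: every vertex lies in some bag; for every edge, both endpoints lie together in some bag; and for every vertex, the bags containing it form a connected subtree. Here vertex 2 appears in no bag, so the decomposition is invalid.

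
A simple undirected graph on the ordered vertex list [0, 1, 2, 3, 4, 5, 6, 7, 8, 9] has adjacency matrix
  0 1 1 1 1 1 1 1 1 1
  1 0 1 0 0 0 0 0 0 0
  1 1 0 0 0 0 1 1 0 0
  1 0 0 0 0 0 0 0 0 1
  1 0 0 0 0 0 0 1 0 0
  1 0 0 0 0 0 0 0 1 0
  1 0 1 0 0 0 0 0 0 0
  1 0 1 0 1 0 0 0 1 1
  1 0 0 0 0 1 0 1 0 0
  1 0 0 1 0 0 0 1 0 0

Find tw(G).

2

A width-2 tree decomposition is:
Bags: B1 = {0, 1, 2}  B2 = {0, 2, 7}  B3 = {0, 4, 7}  B4 = {0, 2, 6}  B5 = {0, 7, 8}  B6 = {0, 7, 9}  B7 = {0, 3, 9}  B8 = {0, 5, 8}
Tree: B1–B2, B2–B3, B1–B4, B2–B5, B5–B6, B6–B7, B5–B8
Every bag has size at most 3, so the width is 3 − 1 = 2 and tw(G) ≤ 2. On the other hand G contains the 3-clique {0, 1, 2}. A clique must lie in a single bag of any decomposition, so no decomposition can have width below 2. Hence tw(G) = 2 exactly.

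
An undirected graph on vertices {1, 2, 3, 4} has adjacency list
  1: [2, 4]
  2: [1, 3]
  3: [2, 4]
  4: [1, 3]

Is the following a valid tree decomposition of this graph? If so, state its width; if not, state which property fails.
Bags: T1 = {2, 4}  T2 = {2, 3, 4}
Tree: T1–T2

A tree decomposition must satisfy three properties: every vertex lies in some bag; for every edge, both endpoints lie together in some bag; and for every vertex, the bags containing it form a connected subtree. Here vertex 1 appears in no bag, so the decomposition is invalid.

No — vertex 1 appears in no bag.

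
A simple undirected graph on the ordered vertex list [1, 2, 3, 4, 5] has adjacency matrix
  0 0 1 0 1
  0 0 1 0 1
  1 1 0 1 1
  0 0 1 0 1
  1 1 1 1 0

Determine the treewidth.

A width-2 tree decomposition is:
Bags: B1 = {3, 4, 5}  B2 = {2, 3, 5}  B3 = {1, 3, 5}
Tree: B1–B2, B1–B3
Each bag holds 3 vertices, so the decomposition has width 2, which upper-bounds the treewidth. Conversely, {1, 3, 5} is a clique of size 3, and the vertices of any clique must share a bag in every tree decomposition; so some bag has ≥ 3 vertices and tw(G) ≥ 2. Combining the bounds, tw(G) = 2.

2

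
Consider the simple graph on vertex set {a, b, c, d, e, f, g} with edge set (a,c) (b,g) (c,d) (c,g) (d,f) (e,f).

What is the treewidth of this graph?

A width-1 tree decomposition is:
Bags: B1 = {c, d}  B2 = {a, c}  B3 = {c, g}  B4 = {d, f}  B5 = {e, f}  B6 = {b, g}
Tree: B1–B2, B2–B3, B1–B4, B4–B5, B3–B6
Each bag holds 2 vertices, so the decomposition has width 1, which upper-bounds the treewidth. Any graph with an edge has treewidth ≥ 1, and G has the edge c–d. Therefore the treewidth is 1.

1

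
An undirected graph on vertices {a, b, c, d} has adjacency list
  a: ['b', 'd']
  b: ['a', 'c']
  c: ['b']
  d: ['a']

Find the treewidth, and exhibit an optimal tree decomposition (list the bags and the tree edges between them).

Every bag has size at most 2, so the width is 2 − 1 = 1 and tw(G) ≤ 1. G has an edge, so its treewidth is at least 1. Hence tw(G) = 1 exactly.

Treewidth 1.
Bags: B1 = {a, d}  B2 = {a, b}  B3 = {b, c}
Tree: B1–B2, B2–B3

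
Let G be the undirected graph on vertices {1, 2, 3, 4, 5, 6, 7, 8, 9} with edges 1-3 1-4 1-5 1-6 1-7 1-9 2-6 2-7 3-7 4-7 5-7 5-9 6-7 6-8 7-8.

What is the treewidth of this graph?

A width-2 tree decomposition is:
Bags: B1 = {1, 6, 7}  B2 = {1, 3, 7}  B3 = {6, 7, 8}  B4 = {1, 5, 7}  B5 = {2, 6, 7}  B6 = {1, 4, 7}  B7 = {1, 5, 9}
Tree: B1–B2, B1–B3, B1–B4, B3–B5, B4–B6, B4–B7
Every bag has size at most 3, so the width is 3 − 1 = 2 and tw(G) ≤ 2. Conversely, {1, 5, 9} is a clique of size 3, and the vertices of any clique must share a bag in every tree decomposition; so some bag has ≥ 3 vertices and tw(G) ≥ 2. Hence tw(G) = 2 exactly.

2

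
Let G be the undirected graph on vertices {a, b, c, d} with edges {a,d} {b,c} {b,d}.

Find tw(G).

A width-1 tree decomposition is:
Bags: B1 = {b, d}  B2 = {b, c}  B3 = {a, d}
Tree: B1–B2, B1–B3
Every bag has size at most 2, so the width is 2 − 1 = 1 and tw(G) ≤ 1. G has an edge, so its treewidth is at least 1. Combining the bounds, tw(G) = 1.

1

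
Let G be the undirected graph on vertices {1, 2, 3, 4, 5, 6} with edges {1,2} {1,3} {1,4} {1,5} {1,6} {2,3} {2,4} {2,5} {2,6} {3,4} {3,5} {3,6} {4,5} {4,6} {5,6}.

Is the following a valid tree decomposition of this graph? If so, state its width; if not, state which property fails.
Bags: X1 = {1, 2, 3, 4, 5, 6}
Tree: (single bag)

Yes; width 5.

Every vertex of G appears in some bag (union = {1, 2, 3, 4, 5, 6}); every edge is covered by a bag; and for each vertex v the set of bags containing v is connected in the bag tree. The decomposition is therefore valid. The largest bag has 6 vertices, so the width is 5.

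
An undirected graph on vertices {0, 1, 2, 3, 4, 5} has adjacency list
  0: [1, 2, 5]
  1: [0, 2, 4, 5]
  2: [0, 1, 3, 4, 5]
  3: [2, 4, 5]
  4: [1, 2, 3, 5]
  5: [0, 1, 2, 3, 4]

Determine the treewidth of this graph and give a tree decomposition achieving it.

Every bag has size at most 4, so the width is 4 − 1 = 3 and tw(G) ≤ 3. Conversely, {0, 1, 2, 5} is a clique of size 4, and the vertices of any clique must share a bag in every tree decomposition; so some bag has ≥ 4 vertices and tw(G) ≥ 3. Combining the bounds, tw(G) = 3.

Treewidth 3.
One such decomposition:
Bags: B1 = {1, 2, 4, 5}  B2 = {2, 3, 4, 5}  B3 = {0, 1, 2, 5}
Tree: B1–B2, B1–B3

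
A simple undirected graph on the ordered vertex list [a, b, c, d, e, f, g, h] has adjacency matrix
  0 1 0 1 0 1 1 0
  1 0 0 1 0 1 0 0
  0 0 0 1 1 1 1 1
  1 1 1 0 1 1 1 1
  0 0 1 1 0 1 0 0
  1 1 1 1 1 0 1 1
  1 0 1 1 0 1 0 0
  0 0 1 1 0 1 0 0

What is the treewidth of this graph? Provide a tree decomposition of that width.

Each bag holds 4 vertices, so the decomposition has width 3, which upper-bounds the treewidth. Conversely, {c, d, f, g} is a clique of size 4, and the vertices of any clique must share a bag in every tree decomposition; so some bag has ≥ 4 vertices and tw(G) ≥ 3. Combining the bounds, tw(G) = 3.

Treewidth 3.
Bags: B1 = {c, d, f, g}  B2 = {c, d, f, h}  B3 = {a, d, f, g}  B4 = {a, b, d, f}  B5 = {c, d, e, f}
Tree: B1–B2, B1–B3, B3–B4, B2–B5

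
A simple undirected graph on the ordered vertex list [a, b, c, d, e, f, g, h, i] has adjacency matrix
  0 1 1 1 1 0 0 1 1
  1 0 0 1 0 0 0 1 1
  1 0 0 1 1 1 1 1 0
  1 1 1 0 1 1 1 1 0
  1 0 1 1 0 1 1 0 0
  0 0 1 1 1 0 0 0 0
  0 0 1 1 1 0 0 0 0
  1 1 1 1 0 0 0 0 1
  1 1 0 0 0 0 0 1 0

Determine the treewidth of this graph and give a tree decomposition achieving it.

Each bag holds 4 vertices, so the decomposition has width 3, which upper-bounds the treewidth. Conversely, {c, d, e, g} is a clique of size 4, and the vertices of any clique must share a bag in every tree decomposition; so some bag has ≥ 4 vertices and tw(G) ≥ 3. Therefore the treewidth is 3.

Treewidth 3.
One optimal decomposition is:
Bags: B1 = {a, c, d, h}  B2 = {a, c, d, e}  B3 = {a, b, d, h}  B4 = {c, d, e, f}  B5 = {a, b, h, i}  B6 = {c, d, e, g}
Tree: B1–B2, B1–B3, B2–B4, B3–B5, B4–B6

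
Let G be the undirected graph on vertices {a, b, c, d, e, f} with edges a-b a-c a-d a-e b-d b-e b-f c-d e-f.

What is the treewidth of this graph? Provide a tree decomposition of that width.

Each bag holds 3 vertices, so the decomposition has width 2, which upper-bounds the treewidth. For the lower bound, the 3 vertices {a, c, d} are pairwise adjacent, and any tree decomposition puts a clique entirely inside one bag — forcing width ≥ 2. Therefore the treewidth is 2.

Treewidth 2.
One optimal decomposition is:
Bags: B1 = {a, c, d}  B2 = {a, b, d}  B3 = {a, b, e}  B4 = {b, e, f}
Tree: B1–B2, B2–B3, B3–B4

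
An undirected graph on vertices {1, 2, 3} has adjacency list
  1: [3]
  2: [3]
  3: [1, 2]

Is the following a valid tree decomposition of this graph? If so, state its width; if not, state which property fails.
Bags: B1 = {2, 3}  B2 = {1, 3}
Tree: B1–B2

Checking the three conditions: (i) the bags cover all of {1, 2, 3}; (ii) for each edge, some bag contains both endpoints; (iii) the bags containing any fixed vertex form a subtree. All hold, so the decomposition is valid with width 2 − 1 = 1.

Yes; width 1.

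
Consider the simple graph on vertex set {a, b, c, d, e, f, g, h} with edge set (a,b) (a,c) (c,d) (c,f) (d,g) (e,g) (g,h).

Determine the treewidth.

1

A width-1 tree decomposition is:
Bags: B1 = {d, g}  B2 = {c, d}  B3 = {c, f}  B4 = {e, g}  B5 = {a, c}  B6 = {g, h}  B7 = {a, b}
Tree: B1–B2, B2–B3, B1–B4, B3–B5, B1–B6, B5–B7
Each bag holds 2 vertices, so the decomposition has width 1, which upper-bounds the treewidth. G has an edge, so its treewidth is at least 1. Therefore the treewidth is 1.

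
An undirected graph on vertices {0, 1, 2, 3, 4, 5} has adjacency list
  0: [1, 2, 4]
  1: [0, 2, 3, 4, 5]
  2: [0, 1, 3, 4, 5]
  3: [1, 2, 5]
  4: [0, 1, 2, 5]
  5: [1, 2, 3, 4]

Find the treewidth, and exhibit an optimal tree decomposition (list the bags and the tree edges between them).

The largest bag has 4 vertices, giving width 3; this decomposition certifies tw(G) ≤ 3. For the lower bound, the 4 vertices {1, 2, 3, 5} are pairwise adjacent, and any tree decomposition puts a clique entirely inside one bag — forcing width ≥ 3. Hence tw(G) = 3 exactly.

Treewidth 3.
One optimal decomposition is:
Bags: B1 = {1, 2, 4, 5}  B2 = {0, 1, 2, 4}  B3 = {1, 2, 3, 5}
Tree: B1–B2, B1–B3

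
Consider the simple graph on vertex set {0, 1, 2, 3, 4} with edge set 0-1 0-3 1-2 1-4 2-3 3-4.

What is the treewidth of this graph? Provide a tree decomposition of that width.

Every bag has size at most 3, so the width is 3 − 1 = 2 and tw(G) ≤ 2. Since 0–1–2–3–0 is a cycle in G, G is not acyclic. Forests are exactly the graphs of treewidth ≤ 1, so tw(G) ≥ 2. Combining the bounds, tw(G) = 2.

Treewidth 2.
Bags: B1 = {0, 1, 3}  B2 = {1, 2, 3}  B3 = {1, 3, 4}
Tree: B1–B2, B2–B3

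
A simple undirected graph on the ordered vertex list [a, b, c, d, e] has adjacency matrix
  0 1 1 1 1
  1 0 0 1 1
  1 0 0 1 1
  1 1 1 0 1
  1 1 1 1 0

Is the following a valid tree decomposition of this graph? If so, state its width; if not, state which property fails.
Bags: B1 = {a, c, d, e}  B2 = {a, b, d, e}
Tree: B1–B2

Checking the three conditions: (i) the bags cover all of {a, b, c, d, e}; (ii) for each edge, some bag contains both endpoints; (iii) the bags containing any fixed vertex form a subtree. All hold, so the decomposition is valid with width 4 − 1 = 3.

Yes; width 3.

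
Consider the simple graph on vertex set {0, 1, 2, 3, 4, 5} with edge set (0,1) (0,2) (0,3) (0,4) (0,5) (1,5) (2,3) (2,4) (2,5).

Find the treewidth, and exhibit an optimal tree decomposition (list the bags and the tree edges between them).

Treewidth 2.
One optimal decomposition is:
Bags: B1 = {0, 2, 3}  B2 = {0, 2, 5}  B3 = {0, 2, 4}  B4 = {0, 1, 5}
Tree: B1–B2, B1–B3, B2–B4

The largest bag has 3 vertices, giving width 2; this decomposition certifies tw(G) ≤ 2. For the lower bound, the 3 vertices {0, 1, 5} are pairwise adjacent, and any tree decomposition puts a clique entirely inside one bag — forcing width ≥ 2. Therefore the treewidth is 2.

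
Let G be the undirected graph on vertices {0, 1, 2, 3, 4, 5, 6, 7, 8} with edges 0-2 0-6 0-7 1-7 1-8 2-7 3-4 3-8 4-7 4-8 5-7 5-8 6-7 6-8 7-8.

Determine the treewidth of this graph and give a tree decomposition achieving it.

Treewidth 2.
One such decomposition:
Bags: B1 = {4, 7, 8}  B2 = {5, 7, 8}  B3 = {6, 7, 8}  B4 = {0, 6, 7}  B5 = {0, 2, 7}  B6 = {3, 4, 8}  B7 = {1, 7, 8}
Tree: B1–B2, B2–B3, B3–B4, B4–B5, B1–B6, B1–B7

Each bag holds 3 vertices, so the decomposition has width 2, which upper-bounds the treewidth. On the other hand G contains the 3-clique {3, 4, 8}. A clique must lie in a single bag of any decomposition, so no decomposition can have width below 2. Hence tw(G) = 2 exactly.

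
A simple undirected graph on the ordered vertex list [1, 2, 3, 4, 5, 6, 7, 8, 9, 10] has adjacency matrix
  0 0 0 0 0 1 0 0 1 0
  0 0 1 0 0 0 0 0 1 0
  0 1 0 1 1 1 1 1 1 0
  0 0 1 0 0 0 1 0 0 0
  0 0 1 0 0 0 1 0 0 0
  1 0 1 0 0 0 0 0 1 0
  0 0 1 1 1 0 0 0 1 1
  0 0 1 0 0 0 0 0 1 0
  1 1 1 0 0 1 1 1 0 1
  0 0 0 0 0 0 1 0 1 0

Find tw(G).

A width-2 tree decomposition is:
Bags: B1 = {2, 3, 9}  B2 = {3, 6, 9}  B3 = {1, 6, 9}  B4 = {3, 8, 9}  B5 = {3, 7, 9}  B6 = {3, 4, 7}  B7 = {7, 9, 10}  B8 = {3, 5, 7}
Tree: B1–B2, B2–B3, B2–B4, B1–B5, B5–B6, B5–B7, B5–B8
Each bag holds 3 vertices, so the decomposition has width 2, which upper-bounds the treewidth. On the other hand G contains the 3-clique {1, 6, 9}. A clique must lie in a single bag of any decomposition, so no decomposition can have width below 2. Combining the bounds, tw(G) = 2.

2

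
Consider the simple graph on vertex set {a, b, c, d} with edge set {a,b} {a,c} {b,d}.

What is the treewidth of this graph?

A width-1 tree decomposition is:
Bags: B1 = {b, d}  B2 = {a, b}  B3 = {a, c}
Tree: B1–B2, B2–B3
The largest bag has 2 vertices, giving width 1; this decomposition certifies tw(G) ≤ 1. G has an edge, so its treewidth is at least 1. Combining the bounds, tw(G) = 1.

1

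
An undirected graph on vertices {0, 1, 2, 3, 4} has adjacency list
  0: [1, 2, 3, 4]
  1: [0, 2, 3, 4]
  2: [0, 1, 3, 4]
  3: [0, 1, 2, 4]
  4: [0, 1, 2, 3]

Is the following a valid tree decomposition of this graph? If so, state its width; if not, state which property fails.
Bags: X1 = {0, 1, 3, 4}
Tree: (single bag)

No — vertex 2 appears in no bag.

A tree decomposition must satisfy three properties: every vertex lies in some bag; for every edge, both endpoints lie together in some bag; and for every vertex, the bags containing it form a connected subtree. Here vertex 2 appears in no bag, so the decomposition is invalid.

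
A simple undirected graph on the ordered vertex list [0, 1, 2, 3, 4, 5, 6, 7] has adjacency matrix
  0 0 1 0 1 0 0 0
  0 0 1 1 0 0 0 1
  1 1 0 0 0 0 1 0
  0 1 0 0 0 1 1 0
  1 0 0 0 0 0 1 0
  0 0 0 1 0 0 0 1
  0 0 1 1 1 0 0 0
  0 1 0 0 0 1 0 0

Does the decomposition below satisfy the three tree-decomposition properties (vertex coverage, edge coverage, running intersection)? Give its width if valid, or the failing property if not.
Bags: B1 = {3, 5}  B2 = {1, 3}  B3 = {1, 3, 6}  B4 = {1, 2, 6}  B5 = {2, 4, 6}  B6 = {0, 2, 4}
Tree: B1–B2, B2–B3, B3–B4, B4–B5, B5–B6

No — vertex 7 appears in no bag.

A tree decomposition must satisfy three properties: every vertex lies in some bag; for every edge, both endpoints lie together in some bag; and for every vertex, the bags containing it form a connected subtree. Here vertex 7 appears in no bag, so the decomposition is invalid.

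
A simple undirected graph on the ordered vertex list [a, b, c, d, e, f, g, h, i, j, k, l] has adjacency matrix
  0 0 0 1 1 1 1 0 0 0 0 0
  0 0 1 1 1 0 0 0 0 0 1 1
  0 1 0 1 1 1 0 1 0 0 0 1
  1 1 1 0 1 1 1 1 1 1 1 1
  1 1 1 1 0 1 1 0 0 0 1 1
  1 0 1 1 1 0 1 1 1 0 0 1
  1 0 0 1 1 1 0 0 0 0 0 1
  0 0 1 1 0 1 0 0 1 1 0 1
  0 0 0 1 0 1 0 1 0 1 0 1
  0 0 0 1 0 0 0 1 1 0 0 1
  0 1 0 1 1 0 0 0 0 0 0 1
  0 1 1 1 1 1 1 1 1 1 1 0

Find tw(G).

A width-4 tree decomposition is:
Bags: B1 = {c, d, e, f, l}  B2 = {b, c, d, e, l}  B3 = {d, e, f, g, l}  B4 = {c, d, f, h, l}  B5 = {d, f, h, i, l}  B6 = {d, h, i, j, l}  B7 = {b, d, e, k, l}  B8 = {a, d, e, f, g}
Tree: B1–B2, B1–B3, B1–B4, B4–B5, B5–B6, B2–B7, B3–B8
The largest bag has 5 vertices, giving width 4; this decomposition certifies tw(G) ≤ 4. Conversely, {a, d, e, f, g} is a clique of size 5, and the vertices of any clique must share a bag in every tree decomposition; so some bag has ≥ 5 vertices and tw(G) ≥ 4. Therefore the treewidth is 4.

4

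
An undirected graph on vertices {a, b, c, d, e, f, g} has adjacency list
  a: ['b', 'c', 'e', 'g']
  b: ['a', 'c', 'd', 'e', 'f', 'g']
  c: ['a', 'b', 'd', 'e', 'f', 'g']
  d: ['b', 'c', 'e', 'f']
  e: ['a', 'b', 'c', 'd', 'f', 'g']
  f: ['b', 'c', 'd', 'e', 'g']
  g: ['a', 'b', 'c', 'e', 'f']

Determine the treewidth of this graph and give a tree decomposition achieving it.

Treewidth 4.
One such decomposition:
Bags: B1 = {b, c, e, f, g}  B2 = {a, b, c, e, g}  B3 = {b, c, d, e, f}
Tree: B1–B2, B1–B3

Each bag holds 5 vertices, so the decomposition has width 4, which upper-bounds the treewidth. Conversely, {a, b, c, e, g} is a clique of size 5, and the vertices of any clique must share a bag in every tree decomposition; so some bag has ≥ 5 vertices and tw(G) ≥ 4. Combining the bounds, tw(G) = 4.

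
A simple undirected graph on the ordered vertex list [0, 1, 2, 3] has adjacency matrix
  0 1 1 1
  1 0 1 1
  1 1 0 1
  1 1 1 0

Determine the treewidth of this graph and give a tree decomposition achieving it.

With just one bag of size 4, the width is 4 − 1 = 3, so tw(G) ≤ 3. On the other hand G contains the 4-clique {0, 1, 2, 3}. A clique must lie in a single bag of any decomposition, so no decomposition can have width below 3. Therefore the treewidth is 3.

Treewidth 3.
Bags: B1 = {0, 1, 2, 3}
Tree: (single bag)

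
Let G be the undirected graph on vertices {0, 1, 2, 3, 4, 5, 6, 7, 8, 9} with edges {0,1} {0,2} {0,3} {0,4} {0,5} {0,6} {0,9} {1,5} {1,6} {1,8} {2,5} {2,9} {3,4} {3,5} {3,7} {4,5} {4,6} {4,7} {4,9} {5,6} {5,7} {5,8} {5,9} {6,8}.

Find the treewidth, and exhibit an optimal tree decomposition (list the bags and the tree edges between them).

Treewidth 3.
One such decomposition:
Bags: B1 = {0, 4, 5, 6}  B2 = {0, 3, 4, 5}  B3 = {3, 4, 5, 7}  B4 = {0, 4, 5, 9}  B5 = {0, 1, 5, 6}  B6 = {0, 2, 5, 9}  B7 = {1, 5, 6, 8}
Tree: B1–B2, B2–B3, B1–B4, B1–B5, B4–B6, B5–B7

The largest bag has 4 vertices, giving width 3; this decomposition certifies tw(G) ≤ 3. On the other hand G contains the 4-clique {0, 1, 5, 6}. A clique must lie in a single bag of any decomposition, so no decomposition can have width below 3. Hence tw(G) = 3 exactly.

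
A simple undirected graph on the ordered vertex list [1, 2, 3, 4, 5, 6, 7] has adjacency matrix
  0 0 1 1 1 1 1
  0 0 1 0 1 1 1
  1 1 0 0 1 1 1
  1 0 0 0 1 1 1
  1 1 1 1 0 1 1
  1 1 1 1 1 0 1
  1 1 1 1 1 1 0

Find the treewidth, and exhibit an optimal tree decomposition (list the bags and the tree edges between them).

Treewidth 4.
One such decomposition:
Bags: B1 = {1, 3, 5, 6, 7}  B2 = {2, 3, 5, 6, 7}  B3 = {1, 4, 5, 6, 7}
Tree: B1–B2, B1–B3

Each bag holds 5 vertices, so the decomposition has width 4, which upper-bounds the treewidth. On the other hand G contains the 5-clique {1, 3, 5, 6, 7}. A clique must lie in a single bag of any decomposition, so no decomposition can have width below 4. Therefore the treewidth is 4.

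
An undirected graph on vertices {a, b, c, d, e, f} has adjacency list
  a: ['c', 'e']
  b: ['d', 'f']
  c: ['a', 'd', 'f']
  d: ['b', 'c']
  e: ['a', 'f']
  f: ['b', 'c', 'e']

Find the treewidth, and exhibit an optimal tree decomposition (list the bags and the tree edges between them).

Every bag has size at most 3, so the width is 3 − 1 = 2 and tw(G) ≤ 2. The edges a–e–f–c–a form a cycle, so G is not a tree and its treewidth is at least 2. Combining the bounds, tw(G) = 2.

Treewidth 2.
Bags: B1 = {a, c, e}  B2 = {c, e, f}  B3 = {c, d, f}  B4 = {b, d, f}
Tree: B1–B2, B2–B3, B3–B4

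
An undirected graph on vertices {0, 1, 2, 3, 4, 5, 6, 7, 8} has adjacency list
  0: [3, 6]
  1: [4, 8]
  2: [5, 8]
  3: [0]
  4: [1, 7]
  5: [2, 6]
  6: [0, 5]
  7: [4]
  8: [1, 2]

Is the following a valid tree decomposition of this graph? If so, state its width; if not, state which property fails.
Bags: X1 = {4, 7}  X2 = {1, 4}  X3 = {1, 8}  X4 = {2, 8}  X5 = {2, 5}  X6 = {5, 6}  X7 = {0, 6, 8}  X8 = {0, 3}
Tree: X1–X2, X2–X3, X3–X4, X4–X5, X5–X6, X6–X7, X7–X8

A tree decomposition must satisfy three properties: every vertex lies in some bag; for every edge, both endpoints lie together in some bag; and for every vertex, the bags containing it form a connected subtree. Here bags containing vertex 8 are not connected in the tree, so the decomposition is invalid.

No — bags containing vertex 8 are not connected in the tree.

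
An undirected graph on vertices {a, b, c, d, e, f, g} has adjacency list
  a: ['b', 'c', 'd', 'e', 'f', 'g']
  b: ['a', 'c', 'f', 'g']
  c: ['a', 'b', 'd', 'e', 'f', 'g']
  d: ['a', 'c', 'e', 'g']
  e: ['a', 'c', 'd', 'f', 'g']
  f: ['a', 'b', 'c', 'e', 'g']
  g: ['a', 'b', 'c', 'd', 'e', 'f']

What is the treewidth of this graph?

A width-4 tree decomposition is:
Bags: B1 = {a, b, c, f, g}  B2 = {a, c, e, f, g}  B3 = {a, c, d, e, g}
Tree: B1–B2, B2–B3
Every bag has size at most 5, so the width is 5 − 1 = 4 and tw(G) ≤ 4. On the other hand G contains the 5-clique {a, c, d, e, g}. A clique must lie in a single bag of any decomposition, so no decomposition can have width below 4. Hence tw(G) = 4 exactly.

4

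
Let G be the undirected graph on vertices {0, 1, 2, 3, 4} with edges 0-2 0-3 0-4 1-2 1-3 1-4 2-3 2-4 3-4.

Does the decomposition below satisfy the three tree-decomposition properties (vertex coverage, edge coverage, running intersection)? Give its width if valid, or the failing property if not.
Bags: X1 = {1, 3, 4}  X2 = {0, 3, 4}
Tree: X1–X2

A tree decomposition must satisfy three properties: every vertex lies in some bag; for every edge, both endpoints lie together in some bag; and for every vertex, the bags containing it form a connected subtree. Here vertex 2 appears in no bag, so the decomposition is invalid.

No — vertex 2 appears in no bag.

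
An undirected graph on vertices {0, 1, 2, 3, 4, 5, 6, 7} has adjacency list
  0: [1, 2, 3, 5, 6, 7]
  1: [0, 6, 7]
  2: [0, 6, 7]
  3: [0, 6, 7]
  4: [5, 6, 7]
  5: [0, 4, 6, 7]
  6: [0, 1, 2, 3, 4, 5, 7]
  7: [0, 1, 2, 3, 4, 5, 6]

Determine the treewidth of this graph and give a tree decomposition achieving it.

Treewidth 3.
One such decomposition:
Bags: B1 = {4, 5, 6, 7}  B2 = {0, 5, 6, 7}  B3 = {0, 3, 6, 7}  B4 = {0, 1, 6, 7}  B5 = {0, 2, 6, 7}
Tree: B1–B2, B2–B3, B3–B4, B2–B5

Every bag has size at most 4, so the width is 4 − 1 = 3 and tw(G) ≤ 3. For the lower bound, the 4 vertices {0, 1, 6, 7} are pairwise adjacent, and any tree decomposition puts a clique entirely inside one bag — forcing width ≥ 3. Hence tw(G) = 3 exactly.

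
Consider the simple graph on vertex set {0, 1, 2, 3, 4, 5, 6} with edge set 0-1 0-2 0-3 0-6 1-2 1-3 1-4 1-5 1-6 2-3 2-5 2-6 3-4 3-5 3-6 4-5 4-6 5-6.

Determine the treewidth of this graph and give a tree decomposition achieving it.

Every bag has size at most 5, so the width is 5 − 1 = 4 and tw(G) ≤ 4. For the lower bound, the 5 vertices {0, 1, 2, 3, 6} are pairwise adjacent, and any tree decomposition puts a clique entirely inside one bag — forcing width ≥ 4. The upper and lower bounds meet at 4, so that is the treewidth.

Treewidth 4.
One optimal decomposition is:
Bags: B1 = {1, 2, 3, 5, 6}  B2 = {1, 3, 4, 5, 6}  B3 = {0, 1, 2, 3, 6}
Tree: B1–B2, B1–B3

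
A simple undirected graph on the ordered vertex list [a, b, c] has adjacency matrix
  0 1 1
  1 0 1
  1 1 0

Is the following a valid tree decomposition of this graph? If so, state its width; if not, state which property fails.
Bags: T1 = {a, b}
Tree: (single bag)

No — vertex c appears in no bag.

A tree decomposition must satisfy three properties: every vertex lies in some bag; for every edge, both endpoints lie together in some bag; and for every vertex, the bags containing it form a connected subtree. Here vertex c appears in no bag, so the decomposition is invalid.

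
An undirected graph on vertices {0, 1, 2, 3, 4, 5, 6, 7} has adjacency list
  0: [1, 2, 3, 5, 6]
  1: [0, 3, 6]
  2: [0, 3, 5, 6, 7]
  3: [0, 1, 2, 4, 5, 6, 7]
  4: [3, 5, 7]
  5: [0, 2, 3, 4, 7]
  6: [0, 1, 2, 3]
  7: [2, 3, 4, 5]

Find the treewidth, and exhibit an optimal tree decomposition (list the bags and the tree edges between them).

Every bag has size at most 4, so the width is 4 − 1 = 3 and tw(G) ≤ 3. On the other hand G contains the 4-clique {0, 1, 3, 6}. A clique must lie in a single bag of any decomposition, so no decomposition can have width below 3. Therefore the treewidth is 3.

Treewidth 3.
One such decomposition:
Bags: B1 = {0, 2, 3, 6}  B2 = {0, 1, 3, 6}  B3 = {0, 2, 3, 5}  B4 = {2, 3, 5, 7}  B5 = {3, 4, 5, 7}
Tree: B1–B2, B1–B3, B3–B4, B4–B5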